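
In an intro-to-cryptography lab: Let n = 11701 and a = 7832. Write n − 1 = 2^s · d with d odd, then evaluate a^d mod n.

n − 1 = 11700 = 2^2 · 2925, so s = 2 and d = 2925.
Repeated squaring mod 11701: 7832^1 ≡ 7832, 7832^2 ≡ 3582, 7832^4 ≡ 6428, 7832^8 ≡ 2953, 7832^16 ≡ 2964, 7832^32 ≡ 9546, 7832^64 ≡ 10429, 7832^128 ≡ 3246, 7832^256 ≡ 5616, 7832^512 ≡ 5261, 7832^1024 ≡ 5256, 7832^2048 ≡ 11176.
2925 = 2048 + 512 + 256 + 64 + 32 + 8 + 4 + 1, so 7832^2925 ≡ 11176·5261·5616·10429·9546·2953·6428·7832 ≡ 11700 (mod 11701).

11700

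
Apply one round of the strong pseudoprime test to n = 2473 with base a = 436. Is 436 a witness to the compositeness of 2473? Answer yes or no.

n − 1 = 2472 = 2^3 · 309, so s = 3 and d = 309.
Repeated squaring mod 2473: 436^1 ≡ 436, 436^2 ≡ 2148, 436^4 ≡ 1759, 436^8 ≡ 358, 436^16 ≡ 2041, 436^32 ≡ 1149, 436^64 ≡ 2092, 436^128 ≡ 1727, 436^256 ≡ 91.
309 = 256 + 32 + 16 + 4 + 1, so 436^309 ≡ 91·1149·2041·1759·436 ≡ 2472 (mod 2473).
x_0 = 436^309 mod 2473 = 2472.
x_0 = 2472 ≡ −1, so 436 is not a witness.

no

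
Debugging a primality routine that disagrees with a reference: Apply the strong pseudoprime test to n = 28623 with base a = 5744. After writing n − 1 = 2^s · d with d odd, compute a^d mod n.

19583

n − 1 = 28622 = 2^1 · 14311, so s = 1 and d = 14311.
5744^14311 mod 28623 = 19583.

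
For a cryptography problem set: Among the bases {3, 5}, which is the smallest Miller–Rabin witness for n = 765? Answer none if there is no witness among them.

3

n − 1 = 764 = 2^2 · 191, so s = 2 and d = 191.
Base 3: x_0 = 3^191 mod 765 = 567. x_0 is neither 1 nor 764, so continue squaring. x_1 = 567^2 mod 765 = 189. Reached i = s−1 = 1 without hitting −1: 3 is a Miller–Rabin witness and 765 is composite.
Base 5: x_0 = 5^191 mod 765 = 245. x_0 is neither 1 nor 764, so continue squaring. x_1 = 245^2 mod 765 = 355. Reached i = s−1 = 1 without hitting −1: 5 is a Miller–Rabin witness and 765 is composite.
The smallest witness among the given bases is 3.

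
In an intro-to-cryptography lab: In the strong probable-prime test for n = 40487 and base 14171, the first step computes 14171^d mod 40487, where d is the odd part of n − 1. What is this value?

40486

n − 1 = 40486 = 2^1 · 20243, so s = 1 and d = 20243.
14171^20243 mod 40487 = 40486.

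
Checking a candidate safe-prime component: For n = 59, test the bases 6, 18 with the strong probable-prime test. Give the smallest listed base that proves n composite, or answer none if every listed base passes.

n − 1 = 58 = 2^1 · 29, so s = 1 and d = 29.
Base 6: x_0 = 6^29 mod 59 = 58. x_0 = 58 ≡ −1, so 6 is not a witness.
Base 18: x_0 = 18^29 mod 59 = 58. x_0 = 58 ≡ −1, so 18 is not a witness.
No listed base is a witness for 59.

none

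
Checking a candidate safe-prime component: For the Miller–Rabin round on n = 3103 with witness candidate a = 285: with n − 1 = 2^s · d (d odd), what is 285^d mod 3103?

n − 1 = 3102 = 2^1 · 1551, so s = 1 and d = 1551.
Repeated squaring mod 3103: 285^1 ≡ 285, 285^2 ≡ 547, 285^4 ≡ 1321, 285^8 ≡ 1155, 285^16 ≡ 2838, 285^32 ≡ 1959, 285^64 ≡ 2373, 285^128 ≡ 2287, 285^256 ≡ 1814, 285^512 ≡ 1416, 285^1024 ≡ 518.
1551 = 1024 + 512 + 8 + 4 + 2 + 1, so 285^1551 ≡ 518·1416·1155·1321·547·285 ≡ 2278 (mod 3103).

2278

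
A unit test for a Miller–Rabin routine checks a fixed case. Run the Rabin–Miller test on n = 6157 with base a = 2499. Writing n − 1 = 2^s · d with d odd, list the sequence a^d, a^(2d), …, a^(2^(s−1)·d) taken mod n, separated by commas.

n − 1 = 6156 = 2^2 · 1539, so s = 2 and d = 1539.
x_0 = 2499^1539 mod 6157 = 1164.
x_1 = 1164^2 mod 6157 = 356.

1164, 356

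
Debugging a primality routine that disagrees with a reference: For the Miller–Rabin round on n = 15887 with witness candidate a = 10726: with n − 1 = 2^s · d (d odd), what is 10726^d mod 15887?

n − 1 = 15886 = 2^1 · 7943, so s = 1 and d = 7943.
By repeated squaring, 10726^7943 ≡ 1 (mod 15887).

1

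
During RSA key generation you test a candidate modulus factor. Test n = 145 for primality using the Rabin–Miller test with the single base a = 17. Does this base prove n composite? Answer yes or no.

no

n − 1 = 144 = 2^4 · 9, so s = 4 and d = 9.
x_0 = 17^9 mod 145 = 17.
x_0 is neither 1 nor 144, so continue squaring.
x_1 = 17^2 mod 145 = 144.
x_1 ≡ −1, so 17 is not a witness.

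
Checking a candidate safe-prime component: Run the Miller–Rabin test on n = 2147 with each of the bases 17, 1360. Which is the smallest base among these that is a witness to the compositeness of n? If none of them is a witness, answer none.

17

n − 1 = 2146 = 2^1 · 1073, so s = 1 and d = 1073.
Base 17: x_0 = 17^1073 mod 2147 = 1866. x_0 ∉ {1, 2146} and s = 1, so 17 is a Miller–Rabin witness and 2147 is composite.
Base 1360: x_0 = 1360^1073 mod 2147 = 1679. x_0 ∉ {1, 2146} and s = 1, so 1360 is a Miller–Rabin witness and 2147 is composite.
The smallest witness among the given bases is 17.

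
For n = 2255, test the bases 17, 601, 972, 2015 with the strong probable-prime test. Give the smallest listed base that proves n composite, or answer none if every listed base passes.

n − 1 = 2254 = 2^1 · 1127, so s = 1 and d = 1127.
Base 17: x_0 = 17^1127 mod 2255 = 833. x_0 ∉ {1, 2254} and s = 1, so 17 is a Miller–Rabin witness and 2255 is composite.
Base 601: x_0 = 601^1127 mod 2255 = 776. x_0 ∉ {1, 2254} and s = 1, so 601 is a Miller–Rabin witness and 2255 is composite.
Base 972: x_0 = 972^1127 mod 2255 = 1413. x_0 ∉ {1, 2254} and s = 1, so 972 is a Miller–Rabin witness and 2255 is composite.
Base 2015: x_0 = 2015^1127 mod 2255 = 480. x_0 ∉ {1, 2254} and s = 1, so 2015 is a Miller–Rabin witness and 2255 is composite.
The smallest witness among the given bases is 17.

17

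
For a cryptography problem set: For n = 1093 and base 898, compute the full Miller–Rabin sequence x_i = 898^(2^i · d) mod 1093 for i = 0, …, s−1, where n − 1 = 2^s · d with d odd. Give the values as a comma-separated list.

n − 1 = 1092 = 2^2 · 273, so s = 2 and d = 273.
x_0 = 898^273 mod 1093 = 530.
x_1 = 530^2 mod 1093 = 1092.

530, 1092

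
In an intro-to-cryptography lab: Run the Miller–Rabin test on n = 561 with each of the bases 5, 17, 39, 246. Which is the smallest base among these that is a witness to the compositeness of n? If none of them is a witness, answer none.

5

n − 1 = 560 = 2^4 · 35, so s = 4 and d = 35.
Base 5: x_0 = 5^35 mod 561 = 23. x_0 is neither 1 nor 560, so continue squaring. x_1 = 23^2 mod 561 = 529. x_2 = 529^2 mod 561 = 463. x_3 = 463^2 mod 561 = 67. Reached i = s−1 = 3 without hitting −1: 5 is a Miller–Rabin witness and 561 is composite.
Base 17: x_0 = 17^35 mod 561 = 527. x_0 is neither 1 nor 560, so continue squaring. x_1 = 527^2 mod 561 = 34. x_2 = 34^2 mod 561 = 34. x_3 = 34^2 mod 561 = 34. Reached i = s−1 = 3 without hitting −1: 17 is a Miller–Rabin witness and 561 is composite.
Base 39: x_0 = 39^35 mod 561 = 516. x_0 is neither 1 nor 560, so continue squaring. x_1 = 516^2 mod 561 = 342. x_2 = 342^2 mod 561 = 276. x_3 = 276^2 mod 561 = 441. Reached i = s−1 = 3 without hitting −1: 39 is a Miller–Rabin witness and 561 is composite.
Base 246: x_0 = 246^35 mod 561 = 342. x_0 is neither 1 nor 560, so continue squaring. x_1 = 342^2 mod 561 = 276. x_2 = 276^2 mod 561 = 441. x_3 = 441^2 mod 561 = 375. Reached i = s−1 = 3 without hitting −1: 246 is a Miller–Rabin witness and 561 is composite.
The smallest witness among the given bases is 5.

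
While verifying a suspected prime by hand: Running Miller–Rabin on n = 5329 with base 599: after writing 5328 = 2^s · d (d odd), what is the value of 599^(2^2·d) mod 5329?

3284

n − 1 = 5328 = 2^4 · 333, so s = 4 and d = 333.
x_0 = 599^333 mod 5329 = 3263.
x_1 = 3263^2 mod 5329 = 5156.
x_2 = 5156^2 mod 5329 = 3284.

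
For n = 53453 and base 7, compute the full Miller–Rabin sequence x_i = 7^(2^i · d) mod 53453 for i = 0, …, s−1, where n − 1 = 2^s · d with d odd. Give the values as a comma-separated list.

n − 1 = 53452 = 2^2 · 13363, so s = 2 and d = 13363.
x_0 = 7^13363 mod 53453 = 53452.
x_1 = 53452^2 mod 53453 = 1.

53452, 1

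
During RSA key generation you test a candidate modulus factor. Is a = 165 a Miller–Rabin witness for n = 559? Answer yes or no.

no

n − 1 = 558 = 2^1 · 279, so s = 1 and d = 279.
x_0 = 165^279 mod 559 = 1.
x_0 = 1, so 165 is not a witness.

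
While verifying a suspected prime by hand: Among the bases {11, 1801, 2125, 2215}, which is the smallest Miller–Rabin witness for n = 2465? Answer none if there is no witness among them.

n − 1 = 2464 = 2^5 · 77, so s = 5 and d = 77.
Base 11: x_0 = 11^77 mod 2465 = 1061. x_0 is neither 1 nor 2464, so continue squaring. x_1 = 1061^2 mod 2465 = 1681. x_2 = 1681^2 mod 2465 = 871. x_3 = 871^2 mod 2465 = 1886. x_4 = 1886^2 mod 2465 = 1. x_4 = 1 but x_3 ≠ ±1, a nontrivial square root of 1 — 11 is a witness and 2465 is composite.
Base 1801: x_0 = 1801^77 mod 2465 = 1206. x_0 is neither 1 nor 2464, so continue squaring. x_1 = 1206^2 mod 2465 = 86. x_2 = 86^2 mod 2465 = 1. x_2 = 1 but x_1 ≠ ±1, a nontrivial square root of 1 — 1801 is a witness and 2465 is composite.
Base 2125: x_0 = 2125^77 mod 2465 = 1955. x_0 is neither 1 nor 2464, so continue squaring. x_1 = 1955^2 mod 2465 = 1275. x_2 = 1275^2 mod 2465 = 1190. x_3 = 1190^2 mod 2465 = 1190. x_4 = 1190^2 mod 2465 = 1190. Reached i = s−1 = 4 without hitting −1: 2125 is a Miller–Rabin witness and 2465 is composite.
Base 2215: x_0 = 2215^77 mod 2465 = 1380. x_0 is neither 1 nor 2464, so continue squaring. x_1 = 1380^2 mod 2465 = 1420. x_2 = 1420^2 mod 2465 = 30. x_3 = 30^2 mod 2465 = 900. x_4 = 900^2 mod 2465 = 1480. Reached i = s−1 = 4 without hitting −1: 2215 is a Miller–Rabin witness and 2465 is composite.
The smallest witness among the given bases is 11.

11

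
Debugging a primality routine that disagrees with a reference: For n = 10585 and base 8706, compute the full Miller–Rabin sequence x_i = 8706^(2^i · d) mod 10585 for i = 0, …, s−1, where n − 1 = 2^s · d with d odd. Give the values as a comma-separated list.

n − 1 = 10584 = 2^3 · 1323, so s = 3 and d = 1323.
x_0 = 8706^1323 mod 10585 = 8641.
x_1 = 8641^2 mod 10585 = 291.
x_2 = 291^2 mod 10585 = 1.

8641, 291, 1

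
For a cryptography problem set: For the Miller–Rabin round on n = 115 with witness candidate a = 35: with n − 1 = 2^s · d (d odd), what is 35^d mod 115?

n − 1 = 114 = 2^1 · 57, so s = 1 and d = 57.
Repeated squaring mod 115: 35^1 ≡ 35, 35^2 ≡ 75, 35^4 ≡ 105, 35^8 ≡ 100, 35^16 ≡ 110, 35^32 ≡ 25.
57 = 32 + 16 + 8 + 1, so 35^57 ≡ 25·110·100·35 ≡ 75 (mod 115).

75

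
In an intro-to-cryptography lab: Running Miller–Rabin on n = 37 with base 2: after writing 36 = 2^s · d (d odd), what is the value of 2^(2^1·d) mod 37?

n − 1 = 36 = 2^2 · 9, so s = 2 and d = 9.
x_0 = 2^9 mod 37 = 31.
x_1 = 31^2 mod 37 = 36.

36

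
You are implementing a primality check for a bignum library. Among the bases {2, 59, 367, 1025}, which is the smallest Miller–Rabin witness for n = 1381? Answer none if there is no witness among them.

n − 1 = 1380 = 2^2 · 345, so s = 2 and d = 345.
Base 2: x_0 = 2^345 mod 1381 = 366. x_0 is neither 1 nor 1380, so continue squaring. x_1 = 366^2 mod 1381 = 1380. x_1 ≡ −1, so 2 is not a witness.
Base 59: x_0 = 59^345 mod 1381 = 1015. x_0 is neither 1 nor 1380, so continue squaring. x_1 = 1015^2 mod 1381 = 1380. x_1 ≡ −1, so 59 is not a witness.
Base 367: x_0 = 367^345 mod 1381 = 1015. x_0 is neither 1 nor 1380, so continue squaring. x_1 = 1015^2 mod 1381 = 1380. x_1 ≡ −1, so 367 is not a witness.
Base 1025: x_0 = 1025^345 mod 1381 = 1015. x_0 is neither 1 nor 1380, so continue squaring. x_1 = 1015^2 mod 1381 = 1380. x_1 ≡ −1, so 1025 is not a witness.
No listed base is a witness for 1381.

none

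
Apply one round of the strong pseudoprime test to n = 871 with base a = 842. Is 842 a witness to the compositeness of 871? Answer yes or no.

n − 1 = 870 = 2^1 · 435, so s = 1 and d = 435.
x_0 = 842^435 mod 871 = 870.
x_0 = 870 ≡ −1, so 842 is not a witness.

no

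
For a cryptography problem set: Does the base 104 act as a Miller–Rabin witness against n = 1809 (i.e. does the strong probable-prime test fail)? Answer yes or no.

yes

n − 1 = 1808 = 2^4 · 113, so s = 4 and d = 113.
By repeated squaring, 104^113 ≡ 29 (mod 1809).
x_0 = 104^113 mod 1809 = 29.
x_0 is neither 1 nor 1808, so continue squaring.
x_1 = 29^2 mod 1809 = 841.
x_2 = 841^2 mod 1809 = 1771.
x_3 = 1771^2 mod 1809 = 1444.
Reached i = s−1 = 3 without hitting −1: 104 is a Miller–Rabin witness and 1809 is composite.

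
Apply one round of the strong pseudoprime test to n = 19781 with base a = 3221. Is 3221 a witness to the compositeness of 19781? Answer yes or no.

yes

n − 1 = 19780 = 2^2 · 4945, so s = 2 and d = 4945.
x_0 = 3221^4945 mod 19781 = 15914.
x_0 is neither 1 nor 19780, so continue squaring.
x_1 = 15914^2 mod 19781 = 19034.
Reached i = s−1 = 1 without hitting −1: 3221 is a Miller–Rabin witness and 19781 is composite.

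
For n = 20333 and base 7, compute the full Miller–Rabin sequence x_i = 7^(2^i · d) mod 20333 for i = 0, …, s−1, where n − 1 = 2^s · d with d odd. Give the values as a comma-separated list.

18758, 20332

n − 1 = 20332 = 2^2 · 5083, so s = 2 and d = 5083.
x_0 = 7^5083 mod 20333 = 18758.
x_1 = 18758^2 mod 20333 = 20332.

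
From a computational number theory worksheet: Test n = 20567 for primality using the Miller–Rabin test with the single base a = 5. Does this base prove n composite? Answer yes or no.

yes

n − 1 = 20566 = 2^1 · 10283, so s = 1 and d = 10283.
Repeated squaring mod 20567: 5^1 ≡ 5, 5^2 ≡ 25, 5^4 ≡ 625, 5^8 ≡ 20419, 5^16 ≡ 1337, 5^32 ≡ 18807, 5^64 ≡ 12550, 5^128 ≡ 414, 5^256 ≡ 6860, 5^512 ≡ 2304, 5^1024 ≡ 2130, 5^2048 ≡ 12160, 5^4096 ≡ 9437, 5^8192 ≡ 1859.
10283 = 8192 + 2048 + 32 + 8 + 2 + 1, so 5^10283 ≡ 1859·12160·18807·20419·25·5 ≡ 11982 (mod 20567).
x_0 = 5^10283 mod 20567 = 11982.
x_0 ∉ {1, 20566} and s = 1, so 5 is a Miller–Rabin witness and 20567 is composite.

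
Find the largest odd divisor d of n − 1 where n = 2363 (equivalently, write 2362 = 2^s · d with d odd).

1181

Halving: 2362 → 1181; 1181 is odd.
So 2362 = 2^1 · 1181.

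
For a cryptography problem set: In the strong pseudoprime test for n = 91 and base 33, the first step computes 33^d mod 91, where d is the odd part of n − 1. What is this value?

34

n − 1 = 90 = 2^1 · 45, so s = 1 and d = 45.
By repeated squaring, 33^45 ≡ 34 (mod 91).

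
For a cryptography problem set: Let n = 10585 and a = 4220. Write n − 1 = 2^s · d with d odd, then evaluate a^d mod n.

7760

n − 1 = 10584 = 2^3 · 1323, so s = 3 and d = 1323.
Repeated squaring mod 10585: 4220^1 ≡ 4220, 4220^2 ≡ 4430, 4220^4 ≡ 310, 4220^8 ≡ 835, 4220^16 ≡ 9200, 4220^32 ≡ 2340, 4220^64 ≡ 3155, 4220^128 ≡ 4125, 4220^256 ≡ 5530, 4220^512 ≡ 835, 4220^1024 ≡ 9200.
1323 = 1024 + 256 + 32 + 8 + 2 + 1, so 4220^1323 ≡ 9200·5530·2340·835·4430·4220 ≡ 7760 (mod 10585).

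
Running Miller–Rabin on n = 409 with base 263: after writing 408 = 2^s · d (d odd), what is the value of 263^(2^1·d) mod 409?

n − 1 = 408 = 2^3 · 51, so s = 3 and d = 51.
Repeated squaring mod 409: 263^1 ≡ 263, 263^2 ≡ 48, 263^4 ≡ 259, 263^8 ≡ 5, 263^16 ≡ 25, 263^32 ≡ 216.
51 = 32 + 16 + 2 + 1, so 263^51 ≡ 216·25·48·263 ≡ 343 (mod 409).
x_0 = 343.
x_1 = 343^2 mod 409 = 266.

266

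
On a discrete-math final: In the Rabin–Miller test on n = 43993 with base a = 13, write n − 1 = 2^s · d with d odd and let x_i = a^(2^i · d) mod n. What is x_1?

26232

n − 1 = 43992 = 2^3 · 5499, so s = 3 and d = 5499.
x_0 = 13^5499 mod 43993 = 25524.
x_1 = 25524^2 mod 43993 = 26232.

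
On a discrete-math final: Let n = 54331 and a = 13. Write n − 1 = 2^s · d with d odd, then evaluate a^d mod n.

1

n − 1 = 54330 = 2^1 · 27165, so s = 1 and d = 27165.
13^27165 mod 54331 = 1.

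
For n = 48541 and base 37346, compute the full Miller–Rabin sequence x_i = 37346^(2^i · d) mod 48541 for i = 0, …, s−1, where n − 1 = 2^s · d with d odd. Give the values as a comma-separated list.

7648, 48540

n − 1 = 48540 = 2^2 · 12135, so s = 2 and d = 12135.
x_0 = 37346^12135 mod 48541 = 7648.
x_1 = 7648^2 mod 48541 = 48540.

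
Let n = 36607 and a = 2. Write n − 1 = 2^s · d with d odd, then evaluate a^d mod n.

1

n − 1 = 36606 = 2^1 · 18303, so s = 1 and d = 18303.
2^18303 mod 36607 = 1.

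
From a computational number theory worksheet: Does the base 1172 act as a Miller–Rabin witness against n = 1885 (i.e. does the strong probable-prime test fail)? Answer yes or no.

no

n − 1 = 1884 = 2^2 · 471, so s = 2 and d = 471.
Repeated squaring mod 1885: 1172^1 ≡ 1172, 1172^2 ≡ 1304, 1172^4 ≡ 146, 1172^8 ≡ 581, 1172^16 ≡ 146, 1172^32 ≡ 581, 1172^64 ≡ 146, 1172^128 ≡ 581, 1172^256 ≡ 146.
471 = 256 + 128 + 64 + 16 + 4 + 2 + 1, so 1172^471 ≡ 146·581·146·146·146·1304·1172 ≡ 1438 (mod 1885).
x_0 = 1172^471 mod 1885 = 1438.
x_0 is neither 1 nor 1884, so continue squaring.
x_1 = 1438^2 mod 1885 = 1884.
x_1 ≡ −1, so 1172 is not a witness.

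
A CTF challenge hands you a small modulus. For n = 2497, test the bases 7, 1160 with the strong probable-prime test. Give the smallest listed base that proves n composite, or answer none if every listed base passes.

n − 1 = 2496 = 2^6 · 39, so s = 6 and d = 39.
Base 7: x_0 = 7^39 mod 2497 = 1042. x_0 is neither 1 nor 2496, so continue squaring. x_1 = 1042^2 mod 2497 = 2066. x_2 = 2066^2 mod 2497 = 983. x_3 = 983^2 mod 2497 = 2447. x_4 = 2447^2 mod 2497 = 3. x_5 = 3^2 mod 2497 = 9. Reached i = s−1 = 5 without hitting −1: 7 is a Miller–Rabin witness and 2497 is composite.
Base 1160: x_0 = 1160^39 mod 2497 = 757. x_0 is neither 1 nor 2496, so continue squaring. x_1 = 757^2 mod 2497 = 1236. x_2 = 1236^2 mod 2497 = 2029. x_3 = 2029^2 mod 2497 = 1785. x_4 = 1785^2 mod 2497 = 53. x_5 = 53^2 mod 2497 = 312. Reached i = s−1 = 5 without hitting −1: 1160 is a Miller–Rabin witness and 2497 is composite.
The smallest witness among the given bases is 7.

7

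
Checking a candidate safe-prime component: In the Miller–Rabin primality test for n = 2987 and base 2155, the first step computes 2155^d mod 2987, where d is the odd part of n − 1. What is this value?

1717

n − 1 = 2986 = 2^1 · 1493, so s = 1 and d = 1493.
2155^1493 mod 2987 = 1717.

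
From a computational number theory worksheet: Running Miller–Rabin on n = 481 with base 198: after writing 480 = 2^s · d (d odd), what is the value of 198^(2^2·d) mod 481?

248

n − 1 = 480 = 2^5 · 15, so s = 5 and d = 15.
Repeated squaring mod 481: 198^1 ≡ 198, 198^2 ≡ 243, 198^4 ≡ 367, 198^8 ≡ 9.
15 = 8 + 4 + 2 + 1, so 198^15 ≡ 9·367·243·198 ≡ 66 (mod 481).
x_0 = 66.
x_1 = 66^2 mod 481 = 27.
x_2 = 27^2 mod 481 = 248.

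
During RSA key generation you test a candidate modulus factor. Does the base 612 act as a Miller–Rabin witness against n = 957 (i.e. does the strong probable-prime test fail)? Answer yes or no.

n − 1 = 956 = 2^2 · 239, so s = 2 and d = 239.
By repeated squaring, 612^239 ≡ 954 (mod 957).
x_0 = 612^239 mod 957 = 954.
x_0 is neither 1 nor 956, so continue squaring.
x_1 = 954^2 mod 957 = 9.
Reached i = s−1 = 1 without hitting −1: 612 is a Miller–Rabin witness and 957 is composite.

yes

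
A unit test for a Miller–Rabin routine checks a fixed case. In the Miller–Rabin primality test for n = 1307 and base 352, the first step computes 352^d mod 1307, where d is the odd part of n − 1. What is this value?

1

n − 1 = 1306 = 2^1 · 653, so s = 1 and d = 653.
352^653 mod 1307 = 1.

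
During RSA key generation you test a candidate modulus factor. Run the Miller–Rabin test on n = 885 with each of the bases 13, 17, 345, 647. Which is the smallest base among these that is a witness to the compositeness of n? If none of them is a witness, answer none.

n − 1 = 884 = 2^2 · 221, so s = 2 and d = 221.
Base 13: x_0 = 13^221 mod 885 = 103. x_0 is neither 1 nor 884, so continue squaring. x_1 = 103^2 mod 885 = 874. Reached i = s−1 = 1 without hitting −1: 13 is a Miller–Rabin witness and 885 is composite.
Base 17: x_0 = 17^221 mod 885 = 212. x_0 is neither 1 nor 884, so continue squaring. x_1 = 212^2 mod 885 = 694. Reached i = s−1 = 1 without hitting −1: 17 is a Miller–Rabin witness and 885 is composite.
Base 345: x_0 = 345^221 mod 885 = 645. x_0 is neither 1 nor 884, so continue squaring. x_1 = 645^2 mod 885 = 75. Reached i = s−1 = 1 without hitting −1: 345 is a Miller–Rabin witness and 885 is composite.
Base 647: x_0 = 647^221 mod 885 = 302. x_0 is neither 1 nor 884, so continue squaring. x_1 = 302^2 mod 885 = 49. Reached i = s−1 = 1 without hitting −1: 647 is a Miller–Rabin witness and 885 is composite.
The smallest witness among the given bases is 13.

13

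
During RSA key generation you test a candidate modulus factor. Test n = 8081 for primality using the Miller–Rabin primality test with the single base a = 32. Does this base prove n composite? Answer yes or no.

n − 1 = 8080 = 2^4 · 505, so s = 4 and d = 505.
x_0 = 32^505 mod 8081 = 8080.
x_0 = 8080 ≡ −1, so 32 is not a witness.

no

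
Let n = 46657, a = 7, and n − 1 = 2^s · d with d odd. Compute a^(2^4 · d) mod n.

n − 1 = 46656 = 2^6 · 729, so s = 6 and d = 729.
x_0 = 7^729 mod 46657 = 31858.
x_1 = 31858^2 mod 46657 = 2443.
x_2 = 2443^2 mod 46657 = 42810.
x_3 = 42810^2 mod 46657 = 9140.
x_4 = 9140^2 mod 46657 = 23570.

23570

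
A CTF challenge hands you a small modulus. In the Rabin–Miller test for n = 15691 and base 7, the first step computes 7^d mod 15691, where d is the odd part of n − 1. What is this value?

n − 1 = 15690 = 2^1 · 7845, so s = 1 and d = 7845.
7^7845 mod 15691 = 10772.

10772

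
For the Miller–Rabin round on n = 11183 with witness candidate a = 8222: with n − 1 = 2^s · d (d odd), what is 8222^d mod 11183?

10978

n − 1 = 11182 = 2^1 · 5591, so s = 1 and d = 5591.
Repeated squaring mod 11183: 8222^1 ≡ 8222, 8222^2 ≡ 49, 8222^4 ≡ 2401, 8222^8 ≡ 5556, 8222^16 ≡ 4056, 8222^32 ≡ 943, 8222^64 ≡ 5792, 8222^128 ≡ 9447, 8222^256 ≡ 5469, 8222^512 ≡ 6619, 8222^1024 ≡ 7350, 8222^2048 ≡ 8610, 8222^4096 ≡ 11176.
5591 = 4096 + 1024 + 256 + 128 + 64 + 16 + 4 + 2 + 1, so 8222^5591 ≡ 11176·7350·5469·9447·5792·4056·2401·49·8222 ≡ 10978 (mod 11183).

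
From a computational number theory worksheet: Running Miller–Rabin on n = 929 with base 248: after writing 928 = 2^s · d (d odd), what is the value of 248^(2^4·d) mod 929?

n − 1 = 928 = 2^5 · 29, so s = 5 and d = 29.
x_0 = 248^29 mod 929 = 197.
x_1 = 197^2 mod 929 = 720.
x_2 = 720^2 mod 929 = 18.
x_3 = 18^2 mod 929 = 324.
x_4 = 324^2 mod 929 = 928.

928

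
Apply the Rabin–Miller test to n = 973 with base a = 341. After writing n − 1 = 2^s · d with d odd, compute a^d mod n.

496

n − 1 = 972 = 2^2 · 243, so s = 2 and d = 243.
341^243 mod 973 = 496.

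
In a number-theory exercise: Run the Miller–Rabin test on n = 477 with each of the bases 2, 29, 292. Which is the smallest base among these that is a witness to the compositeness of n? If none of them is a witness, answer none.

n − 1 = 476 = 2^2 · 119, so s = 2 and d = 119.
Base 2: x_0 = 2^119 mod 477 = 14. x_0 is neither 1 nor 476, so continue squaring. x_1 = 14^2 mod 477 = 196. Reached i = s−1 = 1 without hitting −1: 2 is a Miller–Rabin witness and 477 is composite.
Base 29: x_0 = 29^119 mod 477 = 113. x_0 is neither 1 nor 476, so continue squaring. x_1 = 113^2 mod 477 = 367. Reached i = s−1 = 1 without hitting −1: 29 is a Miller–Rabin witness and 477 is composite.
Base 292: x_0 = 292^119 mod 477 = 178. x_0 is neither 1 nor 476, so continue squaring. x_1 = 178^2 mod 477 = 202. Reached i = s−1 = 1 without hitting −1: 292 is a Miller–Rabin witness and 477 is composite.
The smallest witness among the given bases is 2.

2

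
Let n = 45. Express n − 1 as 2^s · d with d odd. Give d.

Halving: 44 → 22 → 11; 11 is odd.
So 44 = 2^2 · 11.

11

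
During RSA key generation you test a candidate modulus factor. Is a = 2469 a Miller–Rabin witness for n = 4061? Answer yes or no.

yes

n − 1 = 4060 = 2^2 · 1015, so s = 2 and d = 1015.
x_0 = 2469^1015 mod 4061 = 3818.
x_0 is neither 1 nor 4060, so continue squaring.
x_1 = 3818^2 mod 4061 = 2195.
Reached i = s−1 = 1 without hitting −1: 2469 is a Miller–Rabin witness and 4061 is composite.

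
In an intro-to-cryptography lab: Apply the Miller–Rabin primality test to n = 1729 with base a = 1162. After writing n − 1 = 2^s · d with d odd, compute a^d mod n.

n − 1 = 1728 = 2^6 · 27, so s = 6 and d = 27.
1162^27 mod 1729 = 1386.

1386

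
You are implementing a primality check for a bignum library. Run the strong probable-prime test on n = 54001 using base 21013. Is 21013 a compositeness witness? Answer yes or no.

no

n − 1 = 54000 = 2^4 · 3375, so s = 4 and d = 3375.
Repeated squaring mod 54001: 21013^1 ≡ 21013, 21013^2 ≡ 33993, 21013^4 ≡ 10651, 21013^8 ≡ 41701, 21013^16 ≡ 33199, 21013^32 ≡ 13191, 21013^64 ≡ 11259, 21013^128 ≡ 24734, 21013^256 ≡ 47428, 21013^512 ≡ 3529, 21013^1024 ≡ 33611, 21013^2048 ≡ 52402.
3375 = 2048 + 1024 + 256 + 32 + 8 + 4 + 2 + 1, so 21013^3375 ≡ 52402·33611·47428·13191·41701·10651·33993·21013 ≡ 19552 (mod 54001).
x_0 = 21013^3375 mod 54001 = 19552.
x_0 is neither 1 nor 54000, so continue squaring.
x_1 = 19552^2 mod 54001 = 7625.
x_2 = 7625^2 mod 54001 = 35549.
x_3 = 35549^2 mod 54001 = 54000.
x_3 ≡ −1, so 21013 is not a witness.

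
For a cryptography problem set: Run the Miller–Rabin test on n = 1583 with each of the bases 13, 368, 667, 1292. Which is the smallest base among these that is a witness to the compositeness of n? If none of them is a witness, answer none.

none

n − 1 = 1582 = 2^1 · 791, so s = 1 and d = 791.
Base 13: x_0 = 13^791 mod 1583 = 1. x_0 = 1, so 13 is not a witness.
Base 368: x_0 = 368^791 mod 1583 = 1. x_0 = 1, so 368 is not a witness.
Base 667: x_0 = 667^791 mod 1583 = 1582. x_0 = 1582 ≡ −1, so 667 is not a witness.
Base 1292: x_0 = 1292^791 mod 1583 = 1582. x_0 = 1582 ≡ −1, so 1292 is not a witness.
No listed base is a witness for 1583.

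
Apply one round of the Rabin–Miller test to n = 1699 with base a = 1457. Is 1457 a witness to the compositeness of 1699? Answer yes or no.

n − 1 = 1698 = 2^1 · 849, so s = 1 and d = 849.
By repeated squaring, 1457^849 ≡ 1 (mod 1699).
x_0 = 1457^849 mod 1699 = 1.
x_0 = 1, so 1457 is not a witness.

no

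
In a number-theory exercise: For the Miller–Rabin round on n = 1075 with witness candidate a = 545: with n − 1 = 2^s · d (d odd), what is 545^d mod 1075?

75

n − 1 = 1074 = 2^1 · 537, so s = 1 and d = 537.
545^537 mod 1075 = 75.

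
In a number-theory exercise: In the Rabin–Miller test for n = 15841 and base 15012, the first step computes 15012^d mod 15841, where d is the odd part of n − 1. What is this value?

6945

n − 1 = 15840 = 2^5 · 495, so s = 5 and d = 495.
15012^495 mod 15841 = 6945.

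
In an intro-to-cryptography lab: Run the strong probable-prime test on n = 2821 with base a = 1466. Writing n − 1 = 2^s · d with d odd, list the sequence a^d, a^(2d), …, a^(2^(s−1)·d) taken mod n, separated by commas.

2729, 1

n − 1 = 2820 = 2^2 · 705, so s = 2 and d = 705.
x_0 = 1466^705 mod 2821 = 2729.
x_1 = 2729^2 mod 2821 = 1.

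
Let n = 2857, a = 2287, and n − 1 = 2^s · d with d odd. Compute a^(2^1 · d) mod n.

n − 1 = 2856 = 2^3 · 357, so s = 3 and d = 357.
x_0 = 2287^357 mod 2857 = 933.
x_1 = 933^2 mod 2857 = 1961.

1961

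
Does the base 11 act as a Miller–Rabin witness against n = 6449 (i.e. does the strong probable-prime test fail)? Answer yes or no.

no

n − 1 = 6448 = 2^4 · 403, so s = 4 and d = 403.
x_0 = 11^403 mod 6449 = 4242.
x_0 is neither 1 nor 6448, so continue squaring.
x_1 = 4242^2 mod 6449 = 1854.
x_2 = 1854^2 mod 6449 = 6448.
x_2 ≡ −1, so 11 is not a witness.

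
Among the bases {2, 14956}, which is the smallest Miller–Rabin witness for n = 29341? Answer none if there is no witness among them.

none

n − 1 = 29340 = 2^2 · 7335, so s = 2 and d = 7335.
Base 2: x_0 = 2^7335 mod 29341 = 26424. x_0 is neither 1 nor 29340, so continue squaring. x_1 = 26424^2 mod 29341 = 29340. x_1 ≡ −1, so 2 is not a witness.
Base 14956: x_0 = 14956^7335 mod 29341 = 7431. x_0 is neither 1 nor 29340, so continue squaring. x_1 = 7431^2 mod 29341 = 29340. x_1 ≡ −1, so 14956 is not a witness.
No listed base is a witness for 29341.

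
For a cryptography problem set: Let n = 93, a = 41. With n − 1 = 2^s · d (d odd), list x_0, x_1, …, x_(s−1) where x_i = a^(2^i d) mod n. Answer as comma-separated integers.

n − 1 = 92 = 2^2 · 23, so s = 2 and d = 23.
x_0 = 41^23 mod 93 = 14.
x_1 = 14^2 mod 93 = 10.

14, 10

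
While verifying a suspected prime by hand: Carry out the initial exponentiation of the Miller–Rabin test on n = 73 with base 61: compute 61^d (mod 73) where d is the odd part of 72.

n − 1 = 72 = 2^3 · 9, so s = 3 and d = 9.
61^9 mod 73 = 27.

27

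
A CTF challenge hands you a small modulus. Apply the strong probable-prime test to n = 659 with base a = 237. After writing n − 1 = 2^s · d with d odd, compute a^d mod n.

1

n − 1 = 658 = 2^1 · 329, so s = 1 and d = 329.
237^329 mod 659 = 1.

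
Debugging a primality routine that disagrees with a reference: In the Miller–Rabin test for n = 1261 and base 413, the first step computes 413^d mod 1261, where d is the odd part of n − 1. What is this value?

1156

n − 1 = 1260 = 2^2 · 315, so s = 2 and d = 315.
413^315 mod 1261 = 1156.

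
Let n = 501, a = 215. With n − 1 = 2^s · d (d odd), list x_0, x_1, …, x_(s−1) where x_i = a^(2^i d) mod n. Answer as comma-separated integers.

n − 1 = 500 = 2^2 · 125, so s = 2 and d = 125.
x_0 = 215^125 mod 501 = 248.
x_1 = 248^2 mod 501 = 382.

248, 382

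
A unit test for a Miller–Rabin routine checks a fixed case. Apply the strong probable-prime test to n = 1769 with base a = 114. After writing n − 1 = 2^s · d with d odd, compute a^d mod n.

1700

n − 1 = 1768 = 2^3 · 221, so s = 3 and d = 221.
114^221 mod 1769 = 1700.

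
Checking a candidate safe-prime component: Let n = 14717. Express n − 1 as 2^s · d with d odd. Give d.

Halving: 14716 → 7358 → 3679; 3679 is odd.
So 14716 = 2^2 · 3679.

3679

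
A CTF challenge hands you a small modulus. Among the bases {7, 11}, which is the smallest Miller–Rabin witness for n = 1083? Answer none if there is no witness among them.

7

n − 1 = 1082 = 2^1 · 541, so s = 1 and d = 541.
Base 7: x_0 = 7^541 mod 1083 = 976. x_0 ∉ {1, 1082} and s = 1, so 7 is a Miller–Rabin witness and 1083 is composite.
Base 11: x_0 = 11^541 mod 1083 = 638. x_0 ∉ {1, 1082} and s = 1, so 11 is a Miller–Rabin witness and 1083 is composite.
The smallest witness among the given bases is 7.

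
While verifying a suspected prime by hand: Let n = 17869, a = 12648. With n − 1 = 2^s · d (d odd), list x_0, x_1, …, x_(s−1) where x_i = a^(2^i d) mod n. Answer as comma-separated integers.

n − 1 = 17868 = 2^2 · 4467, so s = 2 and d = 4467.
x_0 = 12648^4467 mod 17869 = 6344.
x_1 = 6344^2 mod 17869 = 5348.

6344, 5348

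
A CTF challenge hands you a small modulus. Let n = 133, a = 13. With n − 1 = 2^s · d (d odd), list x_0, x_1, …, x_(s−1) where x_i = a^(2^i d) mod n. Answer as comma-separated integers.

27, 64

n − 1 = 132 = 2^2 · 33, so s = 2 and d = 33.
x_0 = 13^33 mod 133 = 27.
x_1 = 27^2 mod 133 = 64.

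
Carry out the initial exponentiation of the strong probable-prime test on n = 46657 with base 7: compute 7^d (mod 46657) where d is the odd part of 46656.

31858

n − 1 = 46656 = 2^6 · 729, so s = 6 and d = 729.
Repeated squaring mod 46657: 7^1 ≡ 7, 7^2 ≡ 49, 7^4 ≡ 2401, 7^8 ≡ 25990, 7^16 ≡ 26711, 7^32 ≡ 45334, 7^64 ≡ 24020, 7^128 ≡ 46595, 7^256 ≡ 3844, 7^512 ≡ 32724.
729 = 512 + 128 + 64 + 16 + 8 + 1, so 7^729 ≡ 32724·46595·24020·26711·25990·7 ≡ 31858 (mod 46657).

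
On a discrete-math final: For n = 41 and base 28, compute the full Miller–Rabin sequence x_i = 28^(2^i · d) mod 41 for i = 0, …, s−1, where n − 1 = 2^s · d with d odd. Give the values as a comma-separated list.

n − 1 = 40 = 2^3 · 5, so s = 3 and d = 5.
x_0 = 28^5 mod 41 = 3.
x_1 = 3^2 mod 41 = 9.
x_2 = 9^2 mod 41 = 40.

3, 9, 40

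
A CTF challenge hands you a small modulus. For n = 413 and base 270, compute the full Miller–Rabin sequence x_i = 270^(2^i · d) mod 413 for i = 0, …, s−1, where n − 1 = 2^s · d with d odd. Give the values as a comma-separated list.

n − 1 = 412 = 2^2 · 103, so s = 2 and d = 103.
x_0 = 270^103 mod 413 = 347.
x_1 = 347^2 mod 413 = 226.

347, 226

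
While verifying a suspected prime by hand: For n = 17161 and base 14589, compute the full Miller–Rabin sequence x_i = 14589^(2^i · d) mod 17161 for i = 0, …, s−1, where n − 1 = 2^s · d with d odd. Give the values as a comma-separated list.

n − 1 = 17160 = 2^3 · 2145, so s = 3 and d = 2145.
x_0 = 14589^2145 mod 17161 = 16114.
x_1 = 16114^2 mod 17161 = 15066.
x_2 = 15066^2 mod 17161 = 12970.

16114, 15066, 12970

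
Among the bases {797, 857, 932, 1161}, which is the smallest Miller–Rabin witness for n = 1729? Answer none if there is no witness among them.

none

n − 1 = 1728 = 2^6 · 27, so s = 6 and d = 27.
Base 797: x_0 = 797^27 mod 1729 = 1728. x_0 = 1728 ≡ −1, so 797 is not a witness.
Base 857: x_0 = 857^27 mod 1729 = 1728. x_0 = 1728 ≡ −1, so 857 is not a witness.
Base 932: x_0 = 932^27 mod 1729 = 1. x_0 = 1, so 932 is not a witness.
Base 1161: x_0 = 1161^27 mod 1729 = 1728. x_0 = 1728 ≡ −1, so 1161 is not a witness.
No listed base is a witness for 1729.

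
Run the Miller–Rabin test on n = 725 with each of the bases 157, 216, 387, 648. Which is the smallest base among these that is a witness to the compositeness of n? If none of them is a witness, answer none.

n − 1 = 724 = 2^2 · 181, so s = 2 and d = 181.
Base 157: x_0 = 157^181 mod 725 = 157. x_0 is neither 1 nor 724, so continue squaring. x_1 = 157^2 mod 725 = 724. x_1 ≡ −1, so 157 is not a witness.
Base 216: x_0 = 216^181 mod 725 = 241. x_0 is neither 1 nor 724, so continue squaring. x_1 = 241^2 mod 725 = 81. Reached i = s−1 = 1 without hitting −1: 216 is a Miller–Rabin witness and 725 is composite.
Base 387: x_0 = 387^181 mod 725 = 287. x_0 is neither 1 nor 724, so continue squaring. x_1 = 287^2 mod 725 = 444. Reached i = s−1 = 1 without hitting −1: 387 is a Miller–Rabin witness and 725 is composite.
Base 648: x_0 = 648^181 mod 725 = 548. x_0 is neither 1 nor 724, so continue squaring. x_1 = 548^2 mod 725 = 154. Reached i = s−1 = 1 without hitting −1: 648 is a Miller–Rabin witness and 725 is composite.
The smallest witness among the given bases is 216.

216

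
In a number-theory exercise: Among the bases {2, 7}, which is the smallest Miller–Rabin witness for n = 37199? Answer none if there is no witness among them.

none

n − 1 = 37198 = 2^1 · 18599, so s = 1 and d = 18599.
Base 2: x_0 = 2^18599 mod 37199 = 1. x_0 = 1, so 2 is not a witness.
Base 7: x_0 = 7^18599 mod 37199 = 37198. x_0 = 37198 ≡ −1, so 7 is not a witness.
No listed base is a witness for 37199.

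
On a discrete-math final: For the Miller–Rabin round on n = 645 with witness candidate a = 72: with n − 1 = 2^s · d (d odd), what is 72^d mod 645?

n − 1 = 644 = 2^2 · 161, so s = 2 and d = 161.
72^161 mod 645 = 252.

252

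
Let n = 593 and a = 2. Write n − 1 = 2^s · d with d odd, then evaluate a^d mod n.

n − 1 = 592 = 2^4 · 37, so s = 4 and d = 37.
By repeated squaring, 2^37 ≡ 516 (mod 593).

516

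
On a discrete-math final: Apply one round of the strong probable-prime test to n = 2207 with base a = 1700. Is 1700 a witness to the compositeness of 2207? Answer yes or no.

n − 1 = 2206 = 2^1 · 1103, so s = 1 and d = 1103.
x_0 = 1700^1103 mod 2207 = 2206.
x_0 = 2206 ≡ −1, so 1700 is not a witness.

no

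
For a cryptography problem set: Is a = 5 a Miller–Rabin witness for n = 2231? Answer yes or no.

n − 1 = 2230 = 2^1 · 1115, so s = 1 and d = 1115.
x_0 = 5^1115 mod 2231 = 1675.
x_0 ∉ {1, 2230} and s = 1, so 5 is a Miller–Rabin witness and 2231 is composite.

yes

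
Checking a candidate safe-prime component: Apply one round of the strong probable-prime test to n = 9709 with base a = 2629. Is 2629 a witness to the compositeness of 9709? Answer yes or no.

n − 1 = 9708 = 2^2 · 2427, so s = 2 and d = 2427.
Repeated squaring mod 9709: 2629^1 ≡ 2629, 2629^2 ≡ 8542, 2629^4 ≡ 2629, 2629^8 ≡ 8542, 2629^16 ≡ 2629, 2629^32 ≡ 8542, 2629^64 ≡ 2629, 2629^128 ≡ 8542, 2629^256 ≡ 2629, 2629^512 ≡ 8542, 2629^1024 ≡ 2629, 2629^2048 ≡ 8542.
2427 = 2048 + 256 + 64 + 32 + 16 + 8 + 2 + 1, so 2629^2427 ≡ 8542·2629·2629·8542·2629·8542·8542·2629 ≡ 1 (mod 9709).
x_0 = 2629^2427 mod 9709 = 1.
x_0 = 1, so 2629 is not a witness.

no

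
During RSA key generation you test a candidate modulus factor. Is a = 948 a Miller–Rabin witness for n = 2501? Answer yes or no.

no

n − 1 = 2500 = 2^2 · 625, so s = 2 and d = 625.
x_0 = 948^625 mod 2501 = 50.
x_0 is neither 1 nor 2500, so continue squaring.
x_1 = 50^2 mod 2501 = 2500.
x_1 ≡ −1, so 948 is not a witness.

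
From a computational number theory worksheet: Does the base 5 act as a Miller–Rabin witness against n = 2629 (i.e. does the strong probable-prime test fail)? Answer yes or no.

n − 1 = 2628 = 2^2 · 657, so s = 2 and d = 657.
x_0 = 5^657 mod 2629 = 58.
x_0 is neither 1 nor 2628, so continue squaring.
x_1 = 58^2 mod 2629 = 735.
Reached i = s−1 = 1 without hitting −1: 5 is a Miller–Rabin witness and 2629 is composite.

yes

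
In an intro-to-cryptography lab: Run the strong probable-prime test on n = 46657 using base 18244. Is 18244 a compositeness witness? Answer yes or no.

yes

n − 1 = 46656 = 2^6 · 729, so s = 6 and d = 729.
Repeated squaring mod 46657: 18244^1 ≡ 18244, 18244^2 ≡ 39155, 18244^4 ≡ 11662, 18244^8 ≡ 43746, 18244^16 ≡ 29004, 18244^32 ≡ 6306, 18244^64 ≡ 13872, 18244^128 ≡ 18916, 18244^256 ≡ 2523, 18244^512 ≡ 20177.
729 = 512 + 128 + 64 + 16 + 8 + 1, so 18244^729 ≡ 20177·18916·13872·29004·43746·18244 ≡ 34039 (mod 46657).
x_0 = 18244^729 mod 46657 = 34039.
x_0 is neither 1 nor 46656, so continue squaring.
x_1 = 34039^2 mod 46657 = 20240.
x_2 = 20240^2 mod 46657 = 9140.
x_3 = 9140^2 mod 46657 = 23570.
x_4 = 23570^2 mod 46657 = 1.
x_4 = 1 but x_3 ≠ ±1, a nontrivial square root of 1 — 18244 is a witness and 46657 is composite.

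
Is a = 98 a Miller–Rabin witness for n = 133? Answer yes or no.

yes

n − 1 = 132 = 2^2 · 33, so s = 2 and d = 33.
By repeated squaring, 98^33 ≡ 126 (mod 133).
x_0 = 98^33 mod 133 = 126.
x_0 is neither 1 nor 132, so continue squaring.
x_1 = 126^2 mod 133 = 49.
Reached i = s−1 = 1 without hitting −1: 98 is a Miller–Rabin witness and 133 is composite.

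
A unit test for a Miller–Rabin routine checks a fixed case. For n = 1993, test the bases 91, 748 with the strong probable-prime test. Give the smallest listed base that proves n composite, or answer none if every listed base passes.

none

n − 1 = 1992 = 2^3 · 249, so s = 3 and d = 249.
Base 91: x_0 = 91^249 mod 1993 = 960. x_0 is neither 1 nor 1992, so continue squaring. x_1 = 960^2 mod 1993 = 834. x_2 = 834^2 mod 1993 = 1992. x_2 ≡ −1, so 91 is not a witness.
Base 748: x_0 = 748^249 mod 1993 = 1447. x_0 is neither 1 nor 1992, so continue squaring. x_1 = 1447^2 mod 1993 = 1159. x_2 = 1159^2 mod 1993 = 1992. x_2 ≡ −1, so 748 is not a witness.
No listed base is a witness for 1993.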